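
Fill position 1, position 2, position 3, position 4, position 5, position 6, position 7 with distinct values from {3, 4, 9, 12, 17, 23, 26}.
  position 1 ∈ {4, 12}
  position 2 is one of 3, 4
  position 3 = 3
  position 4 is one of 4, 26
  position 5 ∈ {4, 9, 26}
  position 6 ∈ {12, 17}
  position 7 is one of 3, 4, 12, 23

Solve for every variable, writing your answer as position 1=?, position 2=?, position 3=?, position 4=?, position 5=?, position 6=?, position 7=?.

position 1=12, position 2=4, position 3=3, position 4=26, position 5=9, position 6=17, position 7=23

position 3's domain is down to {3}, so position 3 = 3. Remove 3 from position 2, position 7.
position 2 must be 4 (only option left). So position 1, position 4, position 5, position 7 can't be 4.
position 4 has just one choice, so position 4 = 26. Strike 26 from position 5.
position 5 must be 9 (only option left).
position 1 must be 12 (only option left). So position 6, position 7 can't be 12.
That leaves position 6 = 17.
That leaves position 7 = 23.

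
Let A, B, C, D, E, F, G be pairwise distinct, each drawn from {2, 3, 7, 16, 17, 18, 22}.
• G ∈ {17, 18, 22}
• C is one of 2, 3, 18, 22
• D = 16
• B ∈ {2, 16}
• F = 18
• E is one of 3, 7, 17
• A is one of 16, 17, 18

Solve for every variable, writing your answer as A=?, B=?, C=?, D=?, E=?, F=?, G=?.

D's domain is down to {16}, so D = 16. Remove 16 from A, B.
F must be 18 (only option left). So A, C, G can't be 18.
That leaves A = 17. Eliminate 17 elsewhere: E, G.
B must be 2 (only option left). So C can't be 2.
G has just one choice, so G = 22. So C can't be 22.
That leaves C = 3. Remove 3 from E.
E's domain is down to {7}, so E = 7.

A=17, B=2, C=3, D=16, E=7, F=18, G=22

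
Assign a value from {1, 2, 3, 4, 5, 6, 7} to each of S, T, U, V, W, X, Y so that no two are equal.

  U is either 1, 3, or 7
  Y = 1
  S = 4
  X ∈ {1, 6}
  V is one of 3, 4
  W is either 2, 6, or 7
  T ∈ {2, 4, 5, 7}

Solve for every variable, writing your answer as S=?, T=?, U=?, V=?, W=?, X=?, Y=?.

S has just one choice, so S = 4. Eliminate 4 elsewhere: T, V.
V has just one choice, so V = 3. Eliminate 3 elsewhere: U.
That leaves Y = 1. Remove 1 from U, X.
U's domain is down to {7}, so U = 7. Strike 7 from T, W.
X's domain is down to {6}, so X = 6. Remove 6 from W.
W must be 2 (only option left). Eliminate 2 elsewhere: T.
T has just one choice, so T = 5.

S=4, T=5, U=7, V=3, W=2, X=6, Y=1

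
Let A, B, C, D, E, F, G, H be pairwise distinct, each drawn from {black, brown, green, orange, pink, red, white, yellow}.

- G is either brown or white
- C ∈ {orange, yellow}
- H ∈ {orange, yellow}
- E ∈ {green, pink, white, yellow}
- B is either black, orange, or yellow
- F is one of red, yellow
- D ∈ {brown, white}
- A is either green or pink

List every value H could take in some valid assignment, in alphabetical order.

The 8 variables together cover exactly {black, brown, green, orange, pink, red, white, yellow} — 8 values for 8 variables — and black appears only in B's list, so B = black.
The 7 still-open variables together cover exactly {brown, green, orange, pink, red, white, yellow} — 7 values for 7 variables — and red appears only in F's list, so F = red.
The 2 variables C and H are confined to {orange, yellow}, which locks those values in; drop them from E.
D and G share exactly the 2 values {brown, white}; by pigeonhole those values go to them, so strike brown, white from E.
No further eliminations apply; H can still be any of orange, yellow.

orange, yellow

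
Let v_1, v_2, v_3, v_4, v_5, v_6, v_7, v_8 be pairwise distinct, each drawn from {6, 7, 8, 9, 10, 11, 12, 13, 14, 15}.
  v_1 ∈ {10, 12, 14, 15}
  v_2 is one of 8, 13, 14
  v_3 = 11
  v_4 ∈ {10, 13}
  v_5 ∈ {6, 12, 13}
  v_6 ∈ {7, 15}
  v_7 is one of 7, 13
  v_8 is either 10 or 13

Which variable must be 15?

v_3 must be 11 (only option left).
The 2 variables v_4 and v_8 are confined to {10, 13}, which locks those values in; drop them from v_1, v_2, v_5, v_7.
v_7's domain is down to {7}, so v_7 = 7. Eliminate 7 elsewhere: v_6.
So 15 goes to v_6.

v_6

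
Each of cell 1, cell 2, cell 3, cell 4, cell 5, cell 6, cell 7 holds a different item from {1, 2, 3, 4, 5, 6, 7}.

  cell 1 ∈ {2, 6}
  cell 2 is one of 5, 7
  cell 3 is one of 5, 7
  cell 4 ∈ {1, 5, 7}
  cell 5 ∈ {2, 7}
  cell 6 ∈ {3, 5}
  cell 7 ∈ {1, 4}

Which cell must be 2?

cell 5

The 7 variables together cover exactly {1, 2, 3, 4, 5, 6, 7} — 7 values for 7 variables — and 3 appears only in cell 6's list, so cell 6 = 3.
The 6 still-open variables together cover exactly {1, 2, 4, 5, 6, 7} — 6 values for 6 variables — and 4 appears only in cell 7's list, so cell 7 = 4.
The 5 still-open variables together cover exactly {1, 2, 5, 6, 7} — 5 values for 5 variables — and 1 appears only in cell 4's list, so cell 4 = 1.
Among the 4 still-open variables, 6 fits only cell 1 (and all 4 values in {2, 5, 6, 7} must be used), so cell 1 = 6.
The 3 still-open variables together cover exactly {2, 5, 7} — 3 values for 3 variables — and 2 appears only in cell 5's list, so cell 5 = 2.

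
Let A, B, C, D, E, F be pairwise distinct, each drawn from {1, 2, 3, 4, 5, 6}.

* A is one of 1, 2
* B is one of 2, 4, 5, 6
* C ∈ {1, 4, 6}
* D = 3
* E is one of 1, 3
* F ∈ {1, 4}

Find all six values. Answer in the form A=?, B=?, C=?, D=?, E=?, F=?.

D's domain is down to {3}, so D = 3. Eliminate 3 elsewhere: E.
That leaves E = 1. So A, C, F can't be 1.
F's domain is down to {4}, so F = 4. Strike 4 from B, C.
A's domain is down to {2}, so A = 2. Eliminate 2 elsewhere: B.
C has just one choice, so C = 6. Strike 6 from B.
That leaves B = 5.

A=2, B=5, C=6, D=3, E=1, F=4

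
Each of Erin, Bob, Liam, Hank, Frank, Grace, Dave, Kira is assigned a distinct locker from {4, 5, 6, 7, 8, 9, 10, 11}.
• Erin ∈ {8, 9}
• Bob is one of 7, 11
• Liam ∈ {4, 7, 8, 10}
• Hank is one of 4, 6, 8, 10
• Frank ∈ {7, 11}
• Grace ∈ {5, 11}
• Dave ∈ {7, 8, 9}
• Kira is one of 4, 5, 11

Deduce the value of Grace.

The 8 variables together cover exactly {4, 5, 6, 7, 8, 9, 10, 11} — 8 values for 8 variables — and 6 appears only in Hank's list, so Hank = 6.
The 7 still-open variables draw from only 7 values {4, 5, 7, 8, 9, 10, 11}, so each is used; only Liam can be 10, hence Liam = 10.
The 6 still-open variables draw from only 6 values {4, 5, 7, 8, 9, 11}, so each is used; only Kira can be 4, hence Kira = 4.
The 5 still-open variables together cover exactly {5, 7, 8, 9, 11} — 5 values for 5 variables — and 5 appears only in Grace's list, so Grace = 5.

5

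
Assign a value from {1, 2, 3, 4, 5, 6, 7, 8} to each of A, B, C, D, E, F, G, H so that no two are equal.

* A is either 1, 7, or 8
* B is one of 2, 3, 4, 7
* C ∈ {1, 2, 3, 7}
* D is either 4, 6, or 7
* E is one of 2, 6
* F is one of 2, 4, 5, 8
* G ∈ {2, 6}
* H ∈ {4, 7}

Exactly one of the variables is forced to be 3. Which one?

B

Among the 8 variables, 5 fits only F (and all 8 values in {1, 2, 3, 4, 5, 6, 7, 8} must be used), so F = 5.
The 7 still-open variables draw from only 7 values {1, 2, 3, 4, 6, 7, 8}, so each is used; only A can be 8, hence A = 8.
The 6 still-open variables together cover exactly {1, 2, 3, 4, 6, 7} — 6 values for 6 variables — and 1 appears only in C's list, so C = 1.
The 5 still-open variables together cover exactly {2, 3, 4, 6, 7} — 5 values for 5 variables — and 3 appears only in B's list, so B = 3.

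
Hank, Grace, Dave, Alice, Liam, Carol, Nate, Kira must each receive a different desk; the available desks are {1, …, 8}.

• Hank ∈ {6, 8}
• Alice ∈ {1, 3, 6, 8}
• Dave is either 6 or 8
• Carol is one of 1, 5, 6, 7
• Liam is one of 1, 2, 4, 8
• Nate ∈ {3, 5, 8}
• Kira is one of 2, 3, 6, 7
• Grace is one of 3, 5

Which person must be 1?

The 8 variables together cover exactly {1, 2, 3, 4, 5, 6, 7, 8} — 8 values for 8 variables — and 4 appears only in Liam's list, so Liam = 4.
Among the 7 still-open variables, 2 fits only Kira (and all 7 values in {1, 2, 3, 5, 6, 7, 8} must be used), so Kira = 2.
The 6 still-open variables together cover exactly {1, 3, 5, 6, 7, 8} — 6 values for 6 variables — and 7 appears only in Carol's list, so Carol = 7.
The 5 still-open variables draw from only 5 values {1, 3, 5, 6, 8}, so each is used; only Alice can be 1, hence Alice = 1.

Alice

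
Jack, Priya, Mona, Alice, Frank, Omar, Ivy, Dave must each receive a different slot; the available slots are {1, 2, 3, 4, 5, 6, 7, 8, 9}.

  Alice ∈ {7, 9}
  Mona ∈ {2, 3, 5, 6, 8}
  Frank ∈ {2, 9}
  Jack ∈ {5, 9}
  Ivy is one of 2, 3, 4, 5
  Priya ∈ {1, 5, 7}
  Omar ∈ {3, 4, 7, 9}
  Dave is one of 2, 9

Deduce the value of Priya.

The 2 variables Frank and Dave are confined to {2, 9}, which locks those values in; drop them from Jack, Mona, Alice, Omar, Ivy.
That leaves Jack = 5. Remove 5 from Priya, Mona, Ivy.
Alice has just one choice, so Alice = 7. Eliminate 7 elsewhere: Priya, Omar.
So Priya = 1.

1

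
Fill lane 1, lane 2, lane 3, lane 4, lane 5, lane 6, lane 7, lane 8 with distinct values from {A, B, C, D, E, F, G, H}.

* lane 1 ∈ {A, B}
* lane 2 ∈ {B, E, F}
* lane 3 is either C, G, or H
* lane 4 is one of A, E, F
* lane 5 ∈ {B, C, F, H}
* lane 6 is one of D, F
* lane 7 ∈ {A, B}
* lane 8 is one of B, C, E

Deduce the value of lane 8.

C

The 8 variables draw from only 8 values {A, B, C, D, E, F, G, H}, so each is used; only lane 6 can be D, hence lane 6 = D.
Among the 7 still-open variables, G fits only lane 3 (and all 7 values in {A, B, C, E, F, G, H} must be used), so lane 3 = G.
The 6 still-open variables together cover exactly {A, B, C, E, F, H} — 6 values for 6 variables — and H appears only in lane 5's list, so lane 5 = H.
The 5 still-open variables draw from only 5 values {A, B, C, E, F}, so each is used; only lane 8 can be C, hence lane 8 = C.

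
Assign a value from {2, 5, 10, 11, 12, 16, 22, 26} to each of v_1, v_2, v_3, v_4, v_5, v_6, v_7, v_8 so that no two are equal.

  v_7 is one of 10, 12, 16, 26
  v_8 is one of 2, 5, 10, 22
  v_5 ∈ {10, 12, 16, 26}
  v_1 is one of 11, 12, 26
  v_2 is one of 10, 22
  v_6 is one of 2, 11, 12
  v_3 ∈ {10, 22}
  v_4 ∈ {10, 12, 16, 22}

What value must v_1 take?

11

The 8 variables draw from only 8 values {2, 5, 10, 11, 12, 16, 22, 26}, so each is used; only v_8 can be 5, hence v_8 = 5.
The 7 still-open variables draw from only 7 values {2, 10, 11, 12, 16, 22, 26}, so each is used; only v_6 can be 2, hence v_6 = 2.
The 6 still-open variables draw from only 6 values {10, 11, 12, 16, 22, 26}, so each is used; only v_1 can be 11, hence v_1 = 11.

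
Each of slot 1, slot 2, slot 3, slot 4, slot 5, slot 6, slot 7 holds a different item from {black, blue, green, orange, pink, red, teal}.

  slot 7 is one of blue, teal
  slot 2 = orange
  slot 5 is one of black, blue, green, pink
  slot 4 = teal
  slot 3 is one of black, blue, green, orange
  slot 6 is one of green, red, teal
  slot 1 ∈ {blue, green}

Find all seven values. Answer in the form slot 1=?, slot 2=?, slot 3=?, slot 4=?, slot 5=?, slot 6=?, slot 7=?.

slot 1=green, slot 2=orange, slot 3=black, slot 4=teal, slot 5=pink, slot 6=red, slot 7=blue

slot 2 has just one choice, so slot 2 = orange. So slot 3 can't be orange.
slot 4 has just one choice, so slot 4 = teal. Eliminate teal elsewhere: slot 6, slot 7.
slot 7's domain is down to {blue}, so slot 7 = blue. Remove blue from slot 1, slot 3, slot 5.
slot 1 must be green (only option left). Remove green from slot 3, slot 5, slot 6.
slot 3 must be black (only option left). Strike black from slot 5.
slot 5's domain is down to {pink}, so slot 5 = pink.
That leaves slot 6 = red.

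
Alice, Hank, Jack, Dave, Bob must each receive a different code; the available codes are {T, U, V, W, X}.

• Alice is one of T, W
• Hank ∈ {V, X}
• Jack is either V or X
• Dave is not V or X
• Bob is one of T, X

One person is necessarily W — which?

Among the 5 variables, U fits only Dave (and all 5 values in {T, U, V, W, X} must be used), so Dave = U.
The 4 still-open variables together cover exactly {T, V, W, X} — 4 values for 4 variables — and W appears only in Alice's list, so Alice = W.

Alice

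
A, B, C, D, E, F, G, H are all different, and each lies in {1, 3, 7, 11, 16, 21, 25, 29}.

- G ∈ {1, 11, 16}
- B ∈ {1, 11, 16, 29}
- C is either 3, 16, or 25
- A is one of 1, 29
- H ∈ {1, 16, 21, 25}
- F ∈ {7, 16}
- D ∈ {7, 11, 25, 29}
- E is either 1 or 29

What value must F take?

The 8 variables draw from only 8 values {1, 3, 7, 11, 16, 21, 25, 29}, so each is used; only C can be 3, hence C = 3.
Among the 7 still-open variables, 21 fits only H (and all 7 values in {1, 7, 11, 16, 21, 25, 29} must be used), so H = 21.
The 6 still-open variables draw from only 6 values {1, 7, 11, 16, 25, 29}, so each is used; only D can be 25, hence D = 25.
The 5 still-open variables together cover exactly {1, 7, 11, 16, 29} — 5 values for 5 variables — and 7 appears only in F's list, so F = 7.

7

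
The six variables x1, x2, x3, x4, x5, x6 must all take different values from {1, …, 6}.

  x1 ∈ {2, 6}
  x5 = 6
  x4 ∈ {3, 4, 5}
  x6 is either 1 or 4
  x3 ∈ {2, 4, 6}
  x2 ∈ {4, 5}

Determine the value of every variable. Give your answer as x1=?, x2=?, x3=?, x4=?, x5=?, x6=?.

x1=2, x2=5, x3=4, x4=3, x5=6, x6=1

x5 must be 6 (only option left). Strike 6 from x1, x3.
x1 has just one choice, so x1 = 2. Remove 2 from x3.
x3 has just one choice, so x3 = 4. Strike 4 from x2, x4, x6.
x6 has just one choice, so x6 = 1.
x2's domain is down to {5}, so x2 = 5. So x4 can't be 5.
That leaves x4 = 3.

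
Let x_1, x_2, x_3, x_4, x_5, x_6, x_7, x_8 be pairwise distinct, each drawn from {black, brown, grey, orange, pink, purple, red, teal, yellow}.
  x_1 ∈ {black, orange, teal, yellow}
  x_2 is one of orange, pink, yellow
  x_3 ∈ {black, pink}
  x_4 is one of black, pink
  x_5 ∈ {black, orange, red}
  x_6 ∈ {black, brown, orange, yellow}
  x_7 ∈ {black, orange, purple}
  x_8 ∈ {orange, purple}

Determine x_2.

Among the 8 variables, brown fits only x_6 (and all 8 values in {black, brown, orange, pink, purple, red, teal, yellow} must be used), so x_6 = brown.
The 7 still-open variables together cover exactly {black, orange, pink, purple, red, teal, yellow} — 7 values for 7 variables — and red appears only in x_5's list, so x_5 = red.
The 6 still-open variables draw from only 6 values {black, orange, pink, purple, teal, yellow}, so each is used; only x_1 can be teal, hence x_1 = teal.
The 5 still-open variables draw from only 5 values {black, orange, pink, purple, yellow}, so each is used; only x_2 can be yellow, hence x_2 = yellow.

yellow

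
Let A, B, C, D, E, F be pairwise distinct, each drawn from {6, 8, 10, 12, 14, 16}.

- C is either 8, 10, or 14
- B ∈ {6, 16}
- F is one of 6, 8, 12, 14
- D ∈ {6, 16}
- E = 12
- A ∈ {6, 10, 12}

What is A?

E must be 12 (only option left). So A, F can't be 12.
B and D share exactly the 2 values {6, 16}; by pigeonhole those values go to them, so strike 6, 16 from A, F.
So A = 10.

10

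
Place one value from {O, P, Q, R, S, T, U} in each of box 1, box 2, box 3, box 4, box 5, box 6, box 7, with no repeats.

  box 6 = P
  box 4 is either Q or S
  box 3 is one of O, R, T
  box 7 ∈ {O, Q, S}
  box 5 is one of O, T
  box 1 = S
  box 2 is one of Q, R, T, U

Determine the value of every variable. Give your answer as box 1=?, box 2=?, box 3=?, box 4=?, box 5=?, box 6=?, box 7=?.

box 1=S, box 2=U, box 3=R, box 4=Q, box 5=T, box 6=P, box 7=O

box 1 has just one choice, so box 1 = S. Strike S from box 4, box 7.
box 4 has just one choice, so box 4 = Q. Strike Q from box 2, box 7.
That leaves box 6 = P.
That leaves box 7 = O. Remove O from box 3, box 5.
box 5's domain is down to {T}, so box 5 = T. So box 2, box 3 can't be T.
box 3's domain is down to {R}, so box 3 = R. Eliminate R elsewhere: box 2.
box 2's domain is down to {U}, so box 2 = U.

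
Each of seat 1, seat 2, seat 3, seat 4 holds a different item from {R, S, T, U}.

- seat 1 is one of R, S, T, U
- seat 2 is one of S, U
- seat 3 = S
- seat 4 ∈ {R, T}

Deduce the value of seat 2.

U

seat 3 must be S (only option left). Remove S from seat 1, seat 2.
So seat 2 = U.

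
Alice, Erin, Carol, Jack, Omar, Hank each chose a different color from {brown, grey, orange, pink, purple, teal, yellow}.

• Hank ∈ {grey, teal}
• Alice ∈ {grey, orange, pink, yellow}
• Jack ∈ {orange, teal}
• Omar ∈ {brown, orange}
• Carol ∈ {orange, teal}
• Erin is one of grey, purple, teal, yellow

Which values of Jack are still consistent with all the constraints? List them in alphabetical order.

orange, teal

Carol and Jack share exactly the 2 values {orange, teal}; by pigeonhole those values go to them, so strike orange, teal from Alice, Erin, Omar, Hank.
Omar has just one choice, so Omar = brown.
Hank must be grey (only option left). Strike grey from Alice, Erin.
No further eliminations apply; Jack can still be any of orange, teal.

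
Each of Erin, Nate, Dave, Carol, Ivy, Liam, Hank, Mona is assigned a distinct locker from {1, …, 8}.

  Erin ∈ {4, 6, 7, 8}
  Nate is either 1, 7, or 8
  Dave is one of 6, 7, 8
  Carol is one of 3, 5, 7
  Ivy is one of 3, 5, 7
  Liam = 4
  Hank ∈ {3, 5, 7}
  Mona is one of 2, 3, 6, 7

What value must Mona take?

2

Liam's domain is down to {4}, so Liam = 4. Remove 4 from Erin.
The 7 still-open variables together cover exactly {1, 2, 3, 5, 6, 7, 8} — 7 values for 7 variables — and 1 appears only in Nate's list, so Nate = 1.
Among the 6 still-open variables, 2 fits only Mona (and all 6 values in {2, 3, 5, 6, 7, 8} must be used), so Mona = 2.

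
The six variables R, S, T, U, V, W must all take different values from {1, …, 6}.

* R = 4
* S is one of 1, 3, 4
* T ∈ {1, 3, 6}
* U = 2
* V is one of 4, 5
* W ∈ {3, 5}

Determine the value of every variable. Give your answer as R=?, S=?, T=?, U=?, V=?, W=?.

R=4, S=1, T=6, U=2, V=5, W=3

R has just one choice, so R = 4. Strike 4 from S, V.
That leaves U = 2.
That leaves V = 5. Remove 5 from W.
W must be 3 (only option left). Eliminate 3 elsewhere: S, T.
That leaves S = 1. Eliminate 1 elsewhere: T.
T must be 6 (only option left).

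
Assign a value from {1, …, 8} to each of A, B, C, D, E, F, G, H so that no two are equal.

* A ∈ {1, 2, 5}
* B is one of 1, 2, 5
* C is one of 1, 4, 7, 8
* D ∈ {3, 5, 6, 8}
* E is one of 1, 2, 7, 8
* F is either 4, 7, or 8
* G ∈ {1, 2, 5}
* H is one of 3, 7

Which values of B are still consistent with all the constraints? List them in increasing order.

Among the 8 variables, 6 fits only D (and all 8 values in {1, 2, 3, 4, 5, 6, 7, 8} must be used), so D = 6.
The 7 still-open variables together cover exactly {1, 2, 3, 4, 5, 7, 8} — 7 values for 7 variables — and 3 appears only in H's list, so H = 3.
A, B, G between them cover only {1, 2, 5} — a naked triple. Remove those values from C, E.
No further eliminations apply; B can still be any of 1, 2, 5.

1, 2, 5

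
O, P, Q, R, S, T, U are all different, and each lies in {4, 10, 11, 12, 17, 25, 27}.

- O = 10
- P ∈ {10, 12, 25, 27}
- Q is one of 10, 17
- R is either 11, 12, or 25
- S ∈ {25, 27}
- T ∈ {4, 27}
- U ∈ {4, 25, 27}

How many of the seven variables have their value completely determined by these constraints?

O's domain is down to {10}, so O = 10. Eliminate 10 elsewhere: P, Q.
That leaves Q = 17.
The 5 still-open variables together cover exactly {4, 11, 12, 25, 27} — 5 values for 5 variables — and 11 appears only in R's list, so R = 11.
Among the 4 still-open variables, 12 fits only P (and all 4 values in {4, 12, 25, 27} must be used), so P = 12.
Determined: O=10, P=12, Q=17, R=11. The other variables each still have more than one consistent value. That makes 4.

4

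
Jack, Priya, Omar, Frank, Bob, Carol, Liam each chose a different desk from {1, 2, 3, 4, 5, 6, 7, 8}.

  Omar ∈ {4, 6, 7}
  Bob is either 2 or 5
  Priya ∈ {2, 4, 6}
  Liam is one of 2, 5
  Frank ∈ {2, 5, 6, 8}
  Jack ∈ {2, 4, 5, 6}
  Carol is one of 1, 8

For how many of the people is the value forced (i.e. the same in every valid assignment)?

Among the 7 variables, 1 fits only Carol (and all 7 values in {1, 2, 4, 5, 6, 7, 8} must be used), so Carol = 1.
Among the 6 still-open variables, 7 fits only Omar (and all 6 values in {2, 4, 5, 6, 7, 8} must be used), so Omar = 7.
Among the 5 still-open variables, 8 fits only Frank (and all 5 values in {2, 4, 5, 6, 8} must be used), so Frank = 8.
The 2 variables Bob and Liam are confined to {2, 5}, which locks those values in; drop them from Jack, Priya.
Determined: Omar=7, Frank=8, Carol=1. The other people each still have more than one consistent value. That makes 3.

3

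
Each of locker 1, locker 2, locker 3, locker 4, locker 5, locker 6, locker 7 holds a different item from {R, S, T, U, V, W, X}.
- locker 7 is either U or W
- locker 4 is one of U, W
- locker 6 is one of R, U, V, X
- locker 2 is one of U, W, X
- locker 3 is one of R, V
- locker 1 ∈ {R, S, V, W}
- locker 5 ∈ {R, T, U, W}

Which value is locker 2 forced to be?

X

The 7 variables together cover exactly {R, S, T, U, V, W, X} — 7 values for 7 variables — and S appears only in locker 1's list, so locker 1 = S.
The 6 still-open variables draw from only 6 values {R, T, U, V, W, X}, so each is used; only locker 5 can be T, hence locker 5 = T.
locker 4 and locker 7 between them cover only {U, W} — a naked pair. Remove those values from locker 2, locker 6.
So locker 2 = X.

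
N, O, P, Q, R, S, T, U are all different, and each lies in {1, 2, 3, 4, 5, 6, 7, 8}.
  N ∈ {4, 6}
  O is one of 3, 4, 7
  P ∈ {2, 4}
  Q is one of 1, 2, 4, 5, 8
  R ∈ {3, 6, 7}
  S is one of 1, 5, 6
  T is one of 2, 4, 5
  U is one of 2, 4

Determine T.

The 8 variables draw from only 8 values {1, 2, 3, 4, 5, 6, 7, 8}, so each is used; only Q can be 8, hence Q = 8.
The 7 still-open variables draw from only 7 values {1, 2, 3, 4, 5, 6, 7}, so each is used; only S can be 1, hence S = 1.
Among the 6 still-open variables, 5 fits only T (and all 6 values in {2, 3, 4, 5, 6, 7} must be used), so T = 5.

5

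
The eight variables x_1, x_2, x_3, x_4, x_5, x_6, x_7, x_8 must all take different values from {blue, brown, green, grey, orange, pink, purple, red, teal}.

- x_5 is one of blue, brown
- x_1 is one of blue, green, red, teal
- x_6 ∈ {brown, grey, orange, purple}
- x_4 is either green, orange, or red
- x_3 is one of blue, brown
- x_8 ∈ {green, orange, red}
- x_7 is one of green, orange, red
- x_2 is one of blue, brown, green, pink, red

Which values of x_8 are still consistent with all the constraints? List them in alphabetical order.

green, orange, red

x_3 and x_5 share exactly the 2 values {blue, brown}; by pigeonhole those values go to them, so strike blue, brown from x_1, x_2, x_6.
x_4, x_7, x_8 between them cover only {green, orange, red} — a naked triple. Remove those values from x_1, x_2, x_6.
That leaves x_1 = teal.
x_2 must be pink (only option left).
No further eliminations apply; x_8 can still be any of green, orange, red.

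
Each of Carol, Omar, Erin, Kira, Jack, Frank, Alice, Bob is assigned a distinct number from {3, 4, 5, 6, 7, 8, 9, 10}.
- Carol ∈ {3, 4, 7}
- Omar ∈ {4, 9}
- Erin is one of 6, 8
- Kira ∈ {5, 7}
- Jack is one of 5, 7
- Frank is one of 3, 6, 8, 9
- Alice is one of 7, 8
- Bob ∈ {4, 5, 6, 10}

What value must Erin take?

6

The 8 variables together cover exactly {3, 4, 5, 6, 7, 8, 9, 10} — 8 values for 8 variables — and 10 appears only in Bob's list, so Bob = 10.
The 2 variables Kira and Jack are confined to {5, 7}, which locks those values in; drop them from Carol, Alice.
Alice must be 8 (only option left). Remove 8 from Erin, Frank.
So Erin = 6.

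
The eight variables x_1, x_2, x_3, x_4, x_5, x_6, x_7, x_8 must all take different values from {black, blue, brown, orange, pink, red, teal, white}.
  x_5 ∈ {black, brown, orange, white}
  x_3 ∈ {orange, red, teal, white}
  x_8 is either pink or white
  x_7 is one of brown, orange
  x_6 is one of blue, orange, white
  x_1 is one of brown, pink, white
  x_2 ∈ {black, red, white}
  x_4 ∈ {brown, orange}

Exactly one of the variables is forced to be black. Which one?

Among the 8 variables, blue fits only x_6 (and all 8 values in {black, blue, brown, orange, pink, red, teal, white} must be used), so x_6 = blue.
Among the 7 still-open variables, teal fits only x_3 (and all 7 values in {black, brown, orange, pink, red, teal, white} must be used), so x_3 = teal.
Among the 6 still-open variables, red fits only x_2 (and all 6 values in {black, brown, orange, pink, red, white} must be used), so x_2 = red.
Among the 5 still-open variables, black fits only x_5 (and all 5 values in {black, brown, orange, pink, white} must be used), so x_5 = black.

x_5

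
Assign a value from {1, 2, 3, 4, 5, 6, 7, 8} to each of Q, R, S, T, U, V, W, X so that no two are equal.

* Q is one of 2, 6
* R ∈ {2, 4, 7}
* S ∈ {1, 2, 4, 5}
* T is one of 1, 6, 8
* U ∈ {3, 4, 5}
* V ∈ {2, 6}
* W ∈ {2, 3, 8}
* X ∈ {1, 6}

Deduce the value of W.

The 8 variables draw from only 8 values {1, 2, 3, 4, 5, 6, 7, 8}, so each is used; only R can be 7, hence R = 7.
Q and V between them cover only {2, 6} — a naked pair. Remove those values from S, T, W, X.
X has just one choice, so X = 1. Eliminate 1 elsewhere: S, T.
T must be 8 (only option left). So W can't be 8.
So W = 3.

3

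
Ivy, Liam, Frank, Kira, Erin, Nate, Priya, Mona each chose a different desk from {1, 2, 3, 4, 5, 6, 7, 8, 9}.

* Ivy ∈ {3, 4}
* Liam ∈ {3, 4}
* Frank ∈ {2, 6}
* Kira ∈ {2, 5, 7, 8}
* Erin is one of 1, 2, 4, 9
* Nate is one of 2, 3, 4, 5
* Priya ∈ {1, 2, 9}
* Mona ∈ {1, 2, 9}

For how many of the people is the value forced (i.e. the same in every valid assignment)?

2

Ivy and Liam between them cover only {3, 4} — a naked pair. Remove those values from Erin, Nate.
Erin, Priya, Mona share exactly the 3 values {1, 2, 9}; by pigeonhole those values go to them, so strike 1, 2, 9 from Frank, Kira, Nate.
Frank has just one choice, so Frank = 6.
Nate has just one choice, so Nate = 5. Remove 5 from Kira.
Determined: Frank=6, Nate=5. The other people each still have more than one consistent value. That makes 2.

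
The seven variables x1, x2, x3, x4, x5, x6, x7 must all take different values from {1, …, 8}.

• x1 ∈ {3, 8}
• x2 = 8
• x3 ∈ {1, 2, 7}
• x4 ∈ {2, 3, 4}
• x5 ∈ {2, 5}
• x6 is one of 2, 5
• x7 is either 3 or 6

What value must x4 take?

4

x2 has just one choice, so x2 = 8. Remove 8 from x1.
x1 must be 3 (only option left). Remove 3 from x4, x7.
x7 must be 6 (only option left).
The 2 variables x5 and x6 are confined to {2, 5}, which locks those values in; drop them from x3, x4.
So x4 = 4.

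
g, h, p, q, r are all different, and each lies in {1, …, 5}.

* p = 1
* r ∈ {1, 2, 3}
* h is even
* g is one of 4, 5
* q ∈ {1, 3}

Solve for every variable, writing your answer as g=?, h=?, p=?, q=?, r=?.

p's domain is down to {1}, so p = 1. So q, r can't be 1.
q has just one choice, so q = 3. So r can't be 3.
r's domain is down to {2}, so r = 2. Strike 2 from h.
h's domain is down to {4}, so h = 4. So g can't be 4.
g has just one choice, so g = 5.

g=5, h=4, p=1, q=3, r=2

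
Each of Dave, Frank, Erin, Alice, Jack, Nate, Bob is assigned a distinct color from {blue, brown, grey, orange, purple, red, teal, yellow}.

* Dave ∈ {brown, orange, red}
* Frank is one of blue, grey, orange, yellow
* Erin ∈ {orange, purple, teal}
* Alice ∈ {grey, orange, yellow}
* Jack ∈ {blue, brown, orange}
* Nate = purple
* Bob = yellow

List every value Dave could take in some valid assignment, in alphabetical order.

Nate's domain is down to {purple}, so Nate = purple. Eliminate purple elsewhere: Erin.
Bob must be yellow (only option left). Strike yellow from Frank, Alice.
No further eliminations apply; Dave can still be any of brown, orange, red.

brown, orange, red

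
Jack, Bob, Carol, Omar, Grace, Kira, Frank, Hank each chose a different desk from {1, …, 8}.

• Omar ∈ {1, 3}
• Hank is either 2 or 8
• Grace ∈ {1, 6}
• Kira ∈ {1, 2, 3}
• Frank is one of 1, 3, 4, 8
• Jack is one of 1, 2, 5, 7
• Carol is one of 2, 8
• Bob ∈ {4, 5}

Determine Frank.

The 8 variables draw from only 8 values {1, 2, 3, 4, 5, 6, 7, 8}, so each is used; only Grace can be 6, hence Grace = 6.
Among the 7 still-open variables, 7 fits only Jack (and all 7 values in {1, 2, 3, 4, 5, 7, 8} must be used), so Jack = 7.
Among the 6 still-open variables, 5 fits only Bob (and all 6 values in {1, 2, 3, 4, 5, 8} must be used), so Bob = 5.
Among the 5 still-open variables, 4 fits only Frank (and all 5 values in {1, 2, 3, 4, 8} must be used), so Frank = 4.

4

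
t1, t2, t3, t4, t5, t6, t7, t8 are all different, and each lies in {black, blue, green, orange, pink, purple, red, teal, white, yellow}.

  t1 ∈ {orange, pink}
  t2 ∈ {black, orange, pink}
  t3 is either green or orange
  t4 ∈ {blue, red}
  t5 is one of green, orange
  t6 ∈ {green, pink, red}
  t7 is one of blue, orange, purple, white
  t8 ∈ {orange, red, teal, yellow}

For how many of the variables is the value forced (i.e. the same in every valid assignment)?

t3 and t5 between them cover only {green, orange} — a naked pair. Remove those values from t1, t2, t6, t7, t8.
t1's domain is down to {pink}, so t1 = pink. Remove pink from t2, t6.
t2 has just one choice, so t2 = black.
t6 has just one choice, so t6 = red. Strike red from t4, t8.
t4 must be blue (only option left). So t7 can't be blue.
Determined: t1=pink, t2=black, t4=blue, t6=red. The other variables each still have more than one consistent value. That makes 4.

4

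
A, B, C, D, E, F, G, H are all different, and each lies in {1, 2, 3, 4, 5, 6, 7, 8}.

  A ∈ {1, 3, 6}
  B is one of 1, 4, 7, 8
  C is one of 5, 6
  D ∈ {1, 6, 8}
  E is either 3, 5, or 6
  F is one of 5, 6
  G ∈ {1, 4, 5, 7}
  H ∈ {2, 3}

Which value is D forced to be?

8

The 8 variables draw from only 8 values {1, 2, 3, 4, 5, 6, 7, 8}, so each is used; only H can be 2, hence H = 2.
C and F between them cover only {5, 6} — a naked pair. Remove those values from A, D, E, G.
E must be 3 (only option left). Strike 3 from A.
That leaves A = 1. Strike 1 from B, D, G.
So D = 8.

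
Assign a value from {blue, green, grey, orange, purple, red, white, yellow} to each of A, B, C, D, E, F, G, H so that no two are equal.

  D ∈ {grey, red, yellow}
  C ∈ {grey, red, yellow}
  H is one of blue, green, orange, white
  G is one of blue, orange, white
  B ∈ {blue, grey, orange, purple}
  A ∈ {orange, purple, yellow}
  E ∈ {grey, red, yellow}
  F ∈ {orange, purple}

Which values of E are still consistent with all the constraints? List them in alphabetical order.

grey, red, yellow

The 8 variables draw from only 8 values {blue, green, grey, orange, purple, red, white, yellow}, so each is used; only H can be green, hence H = green.
Among the 7 still-open variables, white fits only G (and all 7 values in {blue, grey, orange, purple, red, white, yellow} must be used), so G = white.
The 6 still-open variables together cover exactly {blue, grey, orange, purple, red, yellow} — 6 values for 6 variables — and blue appears only in B's list, so B = blue.
The 3 variables C, D, E are confined to {grey, red, yellow}, which locks those values in; drop them from A.
No further eliminations apply; E can still be any of grey, red, yellow.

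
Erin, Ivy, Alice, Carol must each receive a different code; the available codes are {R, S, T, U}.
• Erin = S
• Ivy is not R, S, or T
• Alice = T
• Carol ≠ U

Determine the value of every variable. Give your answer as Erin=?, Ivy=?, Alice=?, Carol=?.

Erin=S, Ivy=U, Alice=T, Carol=R

Erin's domain is down to {S}, so Erin = S. Remove S from Carol.
Ivy's domain is down to {U}, so Ivy = U.
Alice must be T (only option left). Eliminate T elsewhere: Carol.
Carol's domain is down to {R}, so Carol = R.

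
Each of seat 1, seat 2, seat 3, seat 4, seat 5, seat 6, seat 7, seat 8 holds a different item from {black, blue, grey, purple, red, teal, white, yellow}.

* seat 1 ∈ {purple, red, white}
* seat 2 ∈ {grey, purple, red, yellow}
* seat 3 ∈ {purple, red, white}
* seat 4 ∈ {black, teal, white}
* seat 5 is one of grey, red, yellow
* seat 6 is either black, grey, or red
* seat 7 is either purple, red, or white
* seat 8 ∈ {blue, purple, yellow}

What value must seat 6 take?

black

The 8 variables draw from only 8 values {black, blue, grey, purple, red, teal, white, yellow}, so each is used; only seat 8 can be blue, hence seat 8 = blue.
Among the 7 still-open variables, teal fits only seat 4 (and all 7 values in {black, grey, purple, red, teal, white, yellow} must be used), so seat 4 = teal.
Among the 6 still-open variables, black fits only seat 6 (and all 6 values in {black, grey, purple, red, white, yellow} must be used), so seat 6 = black.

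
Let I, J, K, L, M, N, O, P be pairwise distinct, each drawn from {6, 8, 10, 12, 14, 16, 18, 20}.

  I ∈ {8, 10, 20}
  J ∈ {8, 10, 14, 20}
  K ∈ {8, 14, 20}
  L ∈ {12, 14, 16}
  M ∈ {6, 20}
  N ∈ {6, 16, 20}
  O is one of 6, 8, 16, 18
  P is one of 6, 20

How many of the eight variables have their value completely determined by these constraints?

The 8 variables draw from only 8 values {6, 8, 10, 12, 14, 16, 18, 20}, so each is used; only L can be 12, hence L = 12.
The 7 still-open variables draw from only 7 values {6, 8, 10, 14, 16, 18, 20}, so each is used; only O can be 18, hence O = 18.
The 6 still-open variables together cover exactly {6, 8, 10, 14, 16, 20} — 6 values for 6 variables — and 16 appears only in N's list, so N = 16.
The 2 variables M and P are confined to {6, 20}, which locks those values in; drop them from I, J, K.
Determined: L=12, N=16, O=18. The other variables each still have more than one consistent value. That makes 3.

3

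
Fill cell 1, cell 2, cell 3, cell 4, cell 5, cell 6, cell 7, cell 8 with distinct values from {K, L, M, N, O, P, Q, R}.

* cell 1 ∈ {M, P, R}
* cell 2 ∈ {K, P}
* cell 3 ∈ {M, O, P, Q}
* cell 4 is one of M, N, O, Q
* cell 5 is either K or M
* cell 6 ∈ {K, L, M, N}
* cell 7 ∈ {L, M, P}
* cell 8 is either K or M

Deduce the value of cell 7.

The 8 variables draw from only 8 values {K, L, M, N, O, P, Q, R}, so each is used; only cell 1 can be R, hence cell 1 = R.
cell 5 and cell 8 share exactly the 2 values {K, M}; by pigeonhole those values go to them, so strike K, M from cell 2, cell 3, cell 4, cell 6, cell 7.
cell 2 has just one choice, so cell 2 = P. Eliminate P elsewhere: cell 3, cell 7.
So cell 7 = L.

L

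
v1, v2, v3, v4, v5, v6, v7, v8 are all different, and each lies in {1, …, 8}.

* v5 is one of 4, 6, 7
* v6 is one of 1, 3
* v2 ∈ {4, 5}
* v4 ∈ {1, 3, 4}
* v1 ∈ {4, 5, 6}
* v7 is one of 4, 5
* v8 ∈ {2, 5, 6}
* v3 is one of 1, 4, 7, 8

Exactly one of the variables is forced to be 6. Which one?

Among the 8 variables, 2 fits only v8 (and all 8 values in {1, 2, 3, 4, 5, 6, 7, 8} must be used), so v8 = 2.
The 7 still-open variables draw from only 7 values {1, 3, 4, 5, 6, 7, 8}, so each is used; only v3 can be 8, hence v3 = 8.
The 6 still-open variables together cover exactly {1, 3, 4, 5, 6, 7} — 6 values for 6 variables — and 7 appears only in v5's list, so v5 = 7.
Among the 5 still-open variables, 6 fits only v1 (and all 5 values in {1, 3, 4, 5, 6} must be used), so v1 = 6.

v1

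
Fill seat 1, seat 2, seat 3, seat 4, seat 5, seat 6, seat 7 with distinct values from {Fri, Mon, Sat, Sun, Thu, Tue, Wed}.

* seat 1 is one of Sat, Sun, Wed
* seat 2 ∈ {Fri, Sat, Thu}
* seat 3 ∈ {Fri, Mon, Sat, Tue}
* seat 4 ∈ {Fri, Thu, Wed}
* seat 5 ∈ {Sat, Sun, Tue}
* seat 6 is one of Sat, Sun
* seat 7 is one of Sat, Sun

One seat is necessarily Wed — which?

Among the 7 variables, Mon fits only seat 3 (and all 7 values in {Fri, Mon, Sat, Sun, Thu, Tue, Wed} must be used), so seat 3 = Mon.
The 6 still-open variables draw from only 6 values {Fri, Sat, Sun, Thu, Tue, Wed}, so each is used; only seat 5 can be Tue, hence seat 5 = Tue.
The 2 variables seat 6 and seat 7 are confined to {Sat, Sun}, which locks those values in; drop them from seat 1, seat 2.
So Wed goes to seat 1.

seat 1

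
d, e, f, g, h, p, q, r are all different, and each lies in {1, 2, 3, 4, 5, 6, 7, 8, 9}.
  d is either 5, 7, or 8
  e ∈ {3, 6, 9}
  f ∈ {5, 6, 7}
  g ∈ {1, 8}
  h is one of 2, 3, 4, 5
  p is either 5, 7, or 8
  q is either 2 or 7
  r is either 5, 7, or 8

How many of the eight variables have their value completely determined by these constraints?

d, p, r share exactly the 3 values {5, 7, 8}; by pigeonhole those values go to them, so strike 5, 7, 8 from f, g, h, q.
f has just one choice, so f = 6. Remove 6 from e.
g has just one choice, so g = 1.
That leaves q = 2. So h can't be 2.
Determined: f=6, g=1, q=2. The other variables each still have more than one consistent value. That makes 3.

3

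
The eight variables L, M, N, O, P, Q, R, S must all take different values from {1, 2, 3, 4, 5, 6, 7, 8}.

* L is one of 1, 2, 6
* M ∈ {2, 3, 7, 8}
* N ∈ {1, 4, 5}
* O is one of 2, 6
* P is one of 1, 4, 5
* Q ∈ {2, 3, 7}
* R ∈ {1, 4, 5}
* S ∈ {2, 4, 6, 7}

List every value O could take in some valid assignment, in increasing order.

2, 6

The 8 variables draw from only 8 values {1, 2, 3, 4, 5, 6, 7, 8}, so each is used; only M can be 8, hence M = 8.
The 7 still-open variables draw from only 7 values {1, 2, 3, 4, 5, 6, 7}, so each is used; only Q can be 3, hence Q = 3.
The 6 still-open variables together cover exactly {1, 2, 4, 5, 6, 7} — 6 values for 6 variables — and 7 appears only in S's list, so S = 7.
N, P, R between them cover only {1, 4, 5} — a naked triple. Remove those values from L.
No further eliminations apply; O can still be any of 2, 6.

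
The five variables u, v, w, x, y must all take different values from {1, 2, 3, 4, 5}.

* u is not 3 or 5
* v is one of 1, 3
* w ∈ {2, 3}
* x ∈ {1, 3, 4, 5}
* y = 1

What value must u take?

4

y has just one choice, so y = 1. So u, v, x can't be 1.
v has just one choice, so v = 3. So w, x can't be 3.
That leaves w = 2. So u can't be 2.
So u = 4.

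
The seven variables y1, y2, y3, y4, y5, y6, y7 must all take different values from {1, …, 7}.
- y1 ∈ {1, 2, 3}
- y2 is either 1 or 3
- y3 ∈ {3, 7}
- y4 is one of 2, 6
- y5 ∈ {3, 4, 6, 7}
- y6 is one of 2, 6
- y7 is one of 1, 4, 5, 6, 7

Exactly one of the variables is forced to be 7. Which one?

y3

Among the 7 variables, 5 fits only y7 (and all 7 values in {1, 2, 3, 4, 5, 6, 7} must be used), so y7 = 5.
Among the 6 still-open variables, 4 fits only y5 (and all 6 values in {1, 2, 3, 4, 6, 7} must be used), so y5 = 4.
The 5 still-open variables together cover exactly {1, 2, 3, 6, 7} — 5 values for 5 variables — and 7 appears only in y3's list, so y3 = 7.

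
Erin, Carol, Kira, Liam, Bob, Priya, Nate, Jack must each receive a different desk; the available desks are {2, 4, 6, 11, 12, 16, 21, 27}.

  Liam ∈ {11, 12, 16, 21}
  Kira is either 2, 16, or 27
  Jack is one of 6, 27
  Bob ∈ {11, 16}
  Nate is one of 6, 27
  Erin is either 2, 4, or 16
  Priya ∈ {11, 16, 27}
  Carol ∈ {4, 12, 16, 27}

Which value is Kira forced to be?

2

Among the 8 variables, 21 fits only Liam (and all 8 values in {2, 4, 6, 11, 12, 16, 21, 27} must be used), so Liam = 21.
Among the 7 still-open variables, 12 fits only Carol (and all 7 values in {2, 4, 6, 11, 12, 16, 27} must be used), so Carol = 12.
The 6 still-open variables together cover exactly {2, 4, 6, 11, 16, 27} — 6 values for 6 variables — and 4 appears only in Erin's list, so Erin = 4.
The 5 still-open variables together cover exactly {2, 6, 11, 16, 27} — 5 values for 5 variables — and 2 appears only in Kira's list, so Kira = 2.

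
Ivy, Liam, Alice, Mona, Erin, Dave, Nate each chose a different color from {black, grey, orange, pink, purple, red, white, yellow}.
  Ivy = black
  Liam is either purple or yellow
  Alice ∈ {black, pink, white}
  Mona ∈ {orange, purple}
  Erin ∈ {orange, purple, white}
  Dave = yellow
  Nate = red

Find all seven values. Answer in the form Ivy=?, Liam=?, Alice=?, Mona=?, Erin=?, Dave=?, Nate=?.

Ivy=black, Liam=purple, Alice=pink, Mona=orange, Erin=white, Dave=yellow, Nate=red

Ivy's domain is down to {black}, so Ivy = black. So Alice can't be black.
That leaves Dave = yellow. Strike yellow from Liam.
Nate has just one choice, so Nate = red.
Liam's domain is down to {purple}, so Liam = purple. Eliminate purple elsewhere: Mona, Erin.
Mona has just one choice, so Mona = orange. Eliminate orange elsewhere: Erin.
Erin must be white (only option left). Remove white from Alice.
Alice has just one choice, so Alice = pink.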